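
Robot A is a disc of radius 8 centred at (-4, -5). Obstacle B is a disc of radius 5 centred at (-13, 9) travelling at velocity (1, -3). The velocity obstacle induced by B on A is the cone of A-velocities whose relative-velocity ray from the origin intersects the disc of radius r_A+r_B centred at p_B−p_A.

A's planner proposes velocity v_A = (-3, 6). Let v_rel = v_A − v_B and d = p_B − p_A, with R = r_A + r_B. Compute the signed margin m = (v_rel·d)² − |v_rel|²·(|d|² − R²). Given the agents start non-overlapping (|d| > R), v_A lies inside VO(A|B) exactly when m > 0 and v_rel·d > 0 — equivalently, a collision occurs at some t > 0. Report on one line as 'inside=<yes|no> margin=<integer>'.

d = (-9, 14),  |d|² = 277;  R = 8+5 = 13,  c = 277−13² = 108
v_rel = (-4, 9),  |v_rel|² = 97;  v_rel·d = (-4)·(-9) + (9)·(14) = 162
97·t² − 324·t + 108 = 0  ⇒  m = 162² − 97·108 = 15768
m = 15768 > 0,  v_rel·d = 162 > 0  ⇒  inside

inside=yes margin=15768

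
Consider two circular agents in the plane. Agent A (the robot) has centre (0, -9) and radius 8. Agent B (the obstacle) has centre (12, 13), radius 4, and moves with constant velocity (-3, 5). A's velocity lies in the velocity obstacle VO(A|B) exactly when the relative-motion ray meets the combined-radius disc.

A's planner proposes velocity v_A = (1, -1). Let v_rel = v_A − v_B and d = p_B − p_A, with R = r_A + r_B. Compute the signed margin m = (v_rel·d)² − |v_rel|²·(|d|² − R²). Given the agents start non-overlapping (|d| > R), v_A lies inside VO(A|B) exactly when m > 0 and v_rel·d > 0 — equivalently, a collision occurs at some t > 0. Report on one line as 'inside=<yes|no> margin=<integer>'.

d = (12, 22),  |d|² = 628;  R = 8+4 = 12,  c = 628−12² = 484
v_rel = (4, -6),  |v_rel|² = 52;  v_rel·d = (4)·(12) + (-6)·(22) = -84
52·t² + 168·t + 484 = 0  ⇒  m = (-84)² − 52·484 = -18112
m = -18112 < 0,  v_rel·d = -84 < 0  ⇒  outside

inside=no margin=-18112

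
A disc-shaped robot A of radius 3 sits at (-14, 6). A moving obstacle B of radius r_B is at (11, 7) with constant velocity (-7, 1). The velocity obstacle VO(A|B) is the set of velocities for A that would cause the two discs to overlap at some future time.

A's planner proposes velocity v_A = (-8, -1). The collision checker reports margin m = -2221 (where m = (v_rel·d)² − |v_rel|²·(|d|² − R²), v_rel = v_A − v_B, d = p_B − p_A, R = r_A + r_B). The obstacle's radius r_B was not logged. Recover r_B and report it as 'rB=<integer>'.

m = -2221
d = (25, 1);  v_rel = (-1, -2),  |v_rel|² = 5
v_rel×d = (-1)·(1) − (-2)·(25) = 49
since m = R²·5 − 49²:  R² = (2401 + -2221) / 5 = 36
R = √36 = 6  ⇒  r_B = 6 − 3 = 3

rB=3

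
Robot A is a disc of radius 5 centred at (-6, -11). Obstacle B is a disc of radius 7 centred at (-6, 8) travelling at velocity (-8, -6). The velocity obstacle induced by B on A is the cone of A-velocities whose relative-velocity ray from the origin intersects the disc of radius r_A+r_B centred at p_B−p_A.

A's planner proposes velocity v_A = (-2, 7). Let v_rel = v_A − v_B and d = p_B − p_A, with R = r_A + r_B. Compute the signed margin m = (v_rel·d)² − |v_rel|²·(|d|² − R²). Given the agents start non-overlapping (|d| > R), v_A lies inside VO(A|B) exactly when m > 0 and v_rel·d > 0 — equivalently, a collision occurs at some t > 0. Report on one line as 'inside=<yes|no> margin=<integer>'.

d = (0, 19),  |d|² = 361;  R = 5+7 = 12,  c = 361−12² = 217
v_rel = (6, 13),  |v_rel|² = 205;  v_rel·d = (6)·(0) + (13)·(19) = 247
205·t² − 494·t + 217 = 0  ⇒  m = 247² − 205·217 = 16524
m = 16524 > 0,  v_rel·d = 247 > 0  ⇒  inside

inside=yes margin=16524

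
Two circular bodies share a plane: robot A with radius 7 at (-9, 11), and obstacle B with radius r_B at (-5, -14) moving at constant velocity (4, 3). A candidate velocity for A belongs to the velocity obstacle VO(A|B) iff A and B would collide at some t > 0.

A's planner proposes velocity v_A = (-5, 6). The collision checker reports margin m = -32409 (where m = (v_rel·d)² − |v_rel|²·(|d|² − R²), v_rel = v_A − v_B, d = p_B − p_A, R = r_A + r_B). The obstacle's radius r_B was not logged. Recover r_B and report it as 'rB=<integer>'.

m = -32409
d = (4, -25);  v_rel = (-9, 3),  |v_rel|² = 90
v_rel×d = (-9)·(-25) − (3)·(4) = 213
since m = R²·90 − 213²:  R² = (45369 + -32409) / 90 = 144
R = √144 = 12  ⇒  r_B = 12 − 7 = 5

rB=5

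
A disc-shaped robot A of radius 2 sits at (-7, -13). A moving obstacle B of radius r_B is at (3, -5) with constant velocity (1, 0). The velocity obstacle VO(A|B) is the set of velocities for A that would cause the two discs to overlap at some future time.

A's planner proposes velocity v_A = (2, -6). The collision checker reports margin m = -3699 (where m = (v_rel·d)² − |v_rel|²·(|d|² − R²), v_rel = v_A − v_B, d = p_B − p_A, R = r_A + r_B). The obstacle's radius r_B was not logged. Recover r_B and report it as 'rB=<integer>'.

m = -3699
d = (10, 8);  v_rel = (1, -6),  |v_rel|² = 37
v_rel×d = (1)·(8) − (-6)·(10) = 68
since m = R²·37 − 68²:  R² = (4624 + -3699) / 37 = 25
R = √25 = 5  ⇒  r_B = 5 − 2 = 3

rB=3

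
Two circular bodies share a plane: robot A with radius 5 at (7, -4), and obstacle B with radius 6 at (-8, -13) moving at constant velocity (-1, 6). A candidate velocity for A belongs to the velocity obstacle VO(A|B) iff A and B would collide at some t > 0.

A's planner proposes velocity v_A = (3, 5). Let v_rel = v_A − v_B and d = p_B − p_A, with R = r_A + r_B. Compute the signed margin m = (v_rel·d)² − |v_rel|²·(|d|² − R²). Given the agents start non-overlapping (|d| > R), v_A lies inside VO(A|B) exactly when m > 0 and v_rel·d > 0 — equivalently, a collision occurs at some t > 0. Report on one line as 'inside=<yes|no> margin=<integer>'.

d = (-15, -9),  |d|² = 306;  R = 5+6 = 11,  c = 306−11² = 185
v_rel = (4, -1),  |v_rel|² = 17;  v_rel·d = (4)·(-15) + (-1)·(-9) = -51
17·t² + 102·t + 185 = 0  ⇒  m = (-51)² − 17·185 = -544
m = -544 < 0,  v_rel·d = -51 < 0  ⇒  outside

inside=no margin=-544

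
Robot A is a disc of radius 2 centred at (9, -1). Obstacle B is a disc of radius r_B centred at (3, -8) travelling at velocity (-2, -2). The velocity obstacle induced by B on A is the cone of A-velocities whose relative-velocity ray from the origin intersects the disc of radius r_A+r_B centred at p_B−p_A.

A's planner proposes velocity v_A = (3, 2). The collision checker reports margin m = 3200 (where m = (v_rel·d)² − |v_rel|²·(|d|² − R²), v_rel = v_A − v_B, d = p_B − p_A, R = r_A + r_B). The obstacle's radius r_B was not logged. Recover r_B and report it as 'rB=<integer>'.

m = 3200
d = (-6, -7);  v_rel = (5, 4),  |v_rel|² = 41
v_rel×d = (5)·(-7) − (4)·(-6) = -11
since m = R²·41 − (-11)²:  R² = (121 + 3200) / 41 = 81
R = √81 = 9  ⇒  r_B = 9 − 2 = 7

rB=7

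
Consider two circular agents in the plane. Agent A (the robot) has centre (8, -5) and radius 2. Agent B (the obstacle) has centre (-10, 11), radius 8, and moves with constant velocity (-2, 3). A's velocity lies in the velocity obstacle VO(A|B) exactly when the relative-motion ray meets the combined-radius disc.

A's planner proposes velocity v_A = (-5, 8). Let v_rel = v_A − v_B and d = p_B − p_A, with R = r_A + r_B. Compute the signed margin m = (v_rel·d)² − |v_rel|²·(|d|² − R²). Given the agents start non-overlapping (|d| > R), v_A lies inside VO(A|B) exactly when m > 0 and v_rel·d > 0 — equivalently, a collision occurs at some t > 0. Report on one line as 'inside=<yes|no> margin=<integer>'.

d = (-18, 16),  |d|² = 580;  R = 2+8 = 10,  c = 580−10² = 480
v_rel = (-3, 5),  |v_rel|² = 34;  v_rel·d = (-3)·(-18) + (5)·(16) = 134
34·t² − 268·t + 480 = 0  ⇒  m = 134² − 34·480 = 1636
m = 1636 > 0,  v_rel·d = 134 > 0  ⇒  inside

inside=yes margin=1636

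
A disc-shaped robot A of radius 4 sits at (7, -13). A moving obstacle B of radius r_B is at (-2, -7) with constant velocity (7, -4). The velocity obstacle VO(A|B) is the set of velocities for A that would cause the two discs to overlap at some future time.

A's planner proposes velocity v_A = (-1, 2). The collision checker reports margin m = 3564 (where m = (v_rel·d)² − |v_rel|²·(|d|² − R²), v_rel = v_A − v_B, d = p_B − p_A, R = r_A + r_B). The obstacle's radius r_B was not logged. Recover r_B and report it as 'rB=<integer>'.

m = 3564
d = (-9, 6);  v_rel = (-8, 6),  |v_rel|² = 100
v_rel×d = (-8)·(6) − (6)·(-9) = 6
since m = R²·100 − 6²:  R² = (36 + 3564) / 100 = 36
R = √36 = 6  ⇒  r_B = 6 − 4 = 2

rB=2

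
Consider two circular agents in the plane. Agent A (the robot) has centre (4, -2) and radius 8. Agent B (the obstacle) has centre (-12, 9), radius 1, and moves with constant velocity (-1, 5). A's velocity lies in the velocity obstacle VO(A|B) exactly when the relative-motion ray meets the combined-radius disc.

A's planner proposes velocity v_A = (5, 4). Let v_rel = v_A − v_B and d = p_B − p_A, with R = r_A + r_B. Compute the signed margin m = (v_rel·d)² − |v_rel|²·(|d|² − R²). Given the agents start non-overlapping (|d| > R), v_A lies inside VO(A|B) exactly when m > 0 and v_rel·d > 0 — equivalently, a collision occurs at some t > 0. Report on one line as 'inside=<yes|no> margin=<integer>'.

d = (-16, 11),  |d|² = 377;  R = 8+1 = 9,  c = 377−9² = 296
v_rel = (6, -1),  |v_rel|² = 37;  v_rel·d = (6)·(-16) + (-1)·(11) = -107
37·t² + 214·t + 296 = 0  ⇒  m = (-107)² − 37·296 = 497
m = 497 > 0,  v_rel·d = -107 < 0  ⇒  outside

inside=no margin=497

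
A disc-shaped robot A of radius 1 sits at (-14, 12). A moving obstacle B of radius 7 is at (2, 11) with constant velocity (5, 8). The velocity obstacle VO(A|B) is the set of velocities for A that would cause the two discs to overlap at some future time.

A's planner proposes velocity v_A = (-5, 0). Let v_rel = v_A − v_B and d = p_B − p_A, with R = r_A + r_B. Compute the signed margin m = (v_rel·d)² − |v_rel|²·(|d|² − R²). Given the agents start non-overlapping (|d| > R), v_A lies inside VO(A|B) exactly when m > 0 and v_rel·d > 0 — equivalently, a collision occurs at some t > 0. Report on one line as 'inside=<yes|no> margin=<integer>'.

d = (16, -1),  |d|² = 257;  R = 1+7 = 8,  c = 257−8² = 193
v_rel = (-10, -8),  |v_rel|² = 164;  v_rel·d = (-10)·(16) + (-8)·(-1) = -152
164·t² + 304·t + 193 = 0  ⇒  m = (-152)² − 164·193 = -8548
m = -8548 < 0,  v_rel·d = -152 < 0  ⇒  outside

inside=no margin=-8548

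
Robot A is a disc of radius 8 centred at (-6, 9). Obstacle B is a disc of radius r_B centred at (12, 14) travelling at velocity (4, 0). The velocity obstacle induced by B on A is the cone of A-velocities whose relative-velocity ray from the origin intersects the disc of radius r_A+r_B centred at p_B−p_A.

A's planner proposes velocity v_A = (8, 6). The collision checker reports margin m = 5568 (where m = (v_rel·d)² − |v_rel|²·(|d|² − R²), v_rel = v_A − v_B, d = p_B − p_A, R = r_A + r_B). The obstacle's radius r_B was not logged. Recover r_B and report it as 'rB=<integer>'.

m = 5568
d = (18, 5);  v_rel = (4, 6),  |v_rel|² = 52
v_rel×d = (4)·(5) − (6)·(18) = -88
since m = R²·52 − (-88)²:  R² = (7744 + 5568) / 52 = 256
R = √256 = 16  ⇒  r_B = 16 − 8 = 8

rB=8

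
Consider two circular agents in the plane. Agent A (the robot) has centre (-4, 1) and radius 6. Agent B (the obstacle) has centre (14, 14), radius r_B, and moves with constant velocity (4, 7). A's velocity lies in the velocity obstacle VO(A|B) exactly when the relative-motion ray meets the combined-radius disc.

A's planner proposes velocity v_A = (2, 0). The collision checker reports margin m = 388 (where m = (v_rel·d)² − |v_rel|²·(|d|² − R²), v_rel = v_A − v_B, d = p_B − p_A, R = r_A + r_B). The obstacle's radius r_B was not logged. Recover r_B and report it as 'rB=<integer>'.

m = 388
d = (18, 13);  v_rel = (-2, -7),  |v_rel|² = 53
v_rel×d = (-2)·(13) − (-7)·(18) = 100
since m = R²·53 − 100²:  R² = (10000 + 388) / 53 = 196
R = √196 = 14  ⇒  r_B = 14 − 6 = 8

rB=8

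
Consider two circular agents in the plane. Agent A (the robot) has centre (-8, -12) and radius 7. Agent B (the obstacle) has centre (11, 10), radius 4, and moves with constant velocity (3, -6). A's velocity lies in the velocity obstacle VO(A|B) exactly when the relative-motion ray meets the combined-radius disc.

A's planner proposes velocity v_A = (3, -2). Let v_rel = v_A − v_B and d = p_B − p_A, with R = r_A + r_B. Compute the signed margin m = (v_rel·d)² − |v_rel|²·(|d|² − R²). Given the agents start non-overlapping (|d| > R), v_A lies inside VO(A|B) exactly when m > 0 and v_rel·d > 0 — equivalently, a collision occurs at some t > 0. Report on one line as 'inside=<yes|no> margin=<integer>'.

d = (19, 22),  |d|² = 845;  R = 7+4 = 11,  c = 845−11² = 724
v_rel = (0, 4),  |v_rel|² = 16;  v_rel·d = (0)·(19) + (4)·(22) = 88
16·t² − 176·t + 724 = 0  ⇒  m = 88² − 16·724 = -3840
m = -3840 < 0,  v_rel·d = 88 > 0  ⇒  outside

inside=no margin=-3840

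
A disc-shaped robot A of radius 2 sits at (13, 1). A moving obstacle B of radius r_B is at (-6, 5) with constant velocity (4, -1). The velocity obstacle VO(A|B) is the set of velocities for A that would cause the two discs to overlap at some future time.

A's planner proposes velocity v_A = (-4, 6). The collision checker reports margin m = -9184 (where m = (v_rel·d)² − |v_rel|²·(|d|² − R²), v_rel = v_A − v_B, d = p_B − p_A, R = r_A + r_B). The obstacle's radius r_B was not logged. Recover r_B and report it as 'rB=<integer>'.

m = -9184
d = (-19, 4);  v_rel = (-8, 7),  |v_rel|² = 113
v_rel×d = (-8)·(4) − (7)·(-19) = 101
since m = R²·113 − 101²:  R² = (10201 + -9184) / 113 = 9
R = √9 = 3  ⇒  r_B = 3 − 2 = 1

rB=1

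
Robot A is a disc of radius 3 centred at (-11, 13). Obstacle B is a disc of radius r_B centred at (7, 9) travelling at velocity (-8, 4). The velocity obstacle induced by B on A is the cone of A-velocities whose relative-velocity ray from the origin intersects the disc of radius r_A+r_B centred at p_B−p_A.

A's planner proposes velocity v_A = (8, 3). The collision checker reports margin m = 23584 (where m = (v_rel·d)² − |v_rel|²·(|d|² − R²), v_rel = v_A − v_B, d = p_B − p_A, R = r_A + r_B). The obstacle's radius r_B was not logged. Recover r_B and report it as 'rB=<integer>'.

m = 23584
d = (18, -4);  v_rel = (16, -1),  |v_rel|² = 257
v_rel×d = (16)·(-4) − (-1)·(18) = -46
since m = R²·257 − (-46)²:  R² = (2116 + 23584) / 257 = 100
R = √100 = 10  ⇒  r_B = 10 − 3 = 7

rB=7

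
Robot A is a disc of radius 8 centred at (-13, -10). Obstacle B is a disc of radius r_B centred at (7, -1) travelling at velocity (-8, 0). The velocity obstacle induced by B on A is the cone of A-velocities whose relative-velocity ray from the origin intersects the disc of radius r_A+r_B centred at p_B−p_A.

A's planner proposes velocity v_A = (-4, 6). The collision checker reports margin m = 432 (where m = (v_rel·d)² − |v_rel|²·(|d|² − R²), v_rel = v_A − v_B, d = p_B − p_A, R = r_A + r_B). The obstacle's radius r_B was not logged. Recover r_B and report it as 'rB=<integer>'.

m = 432
d = (20, 9);  v_rel = (4, 6),  |v_rel|² = 52
v_rel×d = (4)·(9) − (6)·(20) = -84
since m = R²·52 − (-84)²:  R² = (7056 + 432) / 52 = 144
R = √144 = 12  ⇒  r_B = 12 − 8 = 4

rB=4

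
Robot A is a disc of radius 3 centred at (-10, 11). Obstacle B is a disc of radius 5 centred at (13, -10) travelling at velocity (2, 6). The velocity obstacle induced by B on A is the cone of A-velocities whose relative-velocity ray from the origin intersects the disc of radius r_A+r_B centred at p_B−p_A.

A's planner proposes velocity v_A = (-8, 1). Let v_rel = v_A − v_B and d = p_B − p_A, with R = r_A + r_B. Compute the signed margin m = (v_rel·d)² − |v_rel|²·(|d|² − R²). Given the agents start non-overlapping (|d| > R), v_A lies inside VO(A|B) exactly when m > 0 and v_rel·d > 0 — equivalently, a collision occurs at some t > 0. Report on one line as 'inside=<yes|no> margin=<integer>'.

d = (23, -21),  |d|² = 970;  R = 3+5 = 8,  c = 970−8² = 906
v_rel = (-10, -5),  |v_rel|² = 125;  v_rel·d = (-10)·(23) + (-5)·(-21) = -125
125·t² + 250·t + 906 = 0  ⇒  m = (-125)² − 125·906 = -97625
m = -97625 < 0,  v_rel·d = -125 < 0  ⇒  outside

inside=no margin=-97625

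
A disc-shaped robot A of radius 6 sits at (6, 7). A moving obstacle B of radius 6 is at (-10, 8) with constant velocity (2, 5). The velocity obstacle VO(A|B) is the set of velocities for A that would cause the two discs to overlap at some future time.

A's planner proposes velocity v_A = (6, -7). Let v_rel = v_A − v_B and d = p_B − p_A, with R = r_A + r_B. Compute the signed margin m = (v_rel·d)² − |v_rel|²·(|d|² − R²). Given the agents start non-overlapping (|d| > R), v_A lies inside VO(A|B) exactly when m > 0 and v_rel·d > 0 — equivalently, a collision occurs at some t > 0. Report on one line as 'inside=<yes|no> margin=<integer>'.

d = (-16, 1),  |d|² = 257;  R = 6+6 = 12,  c = 257−12² = 113
v_rel = (4, -12),  |v_rel|² = 160;  v_rel·d = (4)·(-16) + (-12)·(1) = -76
160·t² + 152·t + 113 = 0  ⇒  m = (-76)² − 160·113 = -12304
m = -12304 < 0,  v_rel·d = -76 < 0  ⇒  outside

inside=no margin=-12304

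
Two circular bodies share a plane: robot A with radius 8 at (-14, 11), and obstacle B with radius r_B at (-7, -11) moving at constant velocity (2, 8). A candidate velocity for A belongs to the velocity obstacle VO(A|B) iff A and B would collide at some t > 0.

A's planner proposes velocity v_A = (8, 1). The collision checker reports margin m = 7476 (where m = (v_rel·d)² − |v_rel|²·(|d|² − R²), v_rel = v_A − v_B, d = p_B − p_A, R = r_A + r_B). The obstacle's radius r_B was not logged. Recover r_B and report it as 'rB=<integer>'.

m = 7476
d = (7, -22);  v_rel = (6, -7),  |v_rel|² = 85
v_rel×d = (6)·(-22) − (-7)·(7) = -83
since m = R²·85 − (-83)²:  R² = (6889 + 7476) / 85 = 169
R = √169 = 13  ⇒  r_B = 13 − 8 = 5

rB=5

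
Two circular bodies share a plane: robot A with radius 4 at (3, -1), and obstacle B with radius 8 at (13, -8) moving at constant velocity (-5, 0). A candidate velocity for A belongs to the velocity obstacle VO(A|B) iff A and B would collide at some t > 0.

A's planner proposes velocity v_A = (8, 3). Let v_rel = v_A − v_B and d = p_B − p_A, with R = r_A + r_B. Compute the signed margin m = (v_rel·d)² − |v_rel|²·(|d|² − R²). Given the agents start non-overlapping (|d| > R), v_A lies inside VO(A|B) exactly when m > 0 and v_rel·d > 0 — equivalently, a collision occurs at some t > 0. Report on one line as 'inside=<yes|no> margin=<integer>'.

d = (10, -7),  |d|² = 149;  R = 4+8 = 12,  c = 149−12² = 5
v_rel = (13, 3),  |v_rel|² = 178;  v_rel·d = (13)·(10) + (3)·(-7) = 109
178·t² − 218·t + 5 = 0  ⇒  m = 109² − 178·5 = 10991
m = 10991 > 0,  v_rel·d = 109 > 0  ⇒  inside

inside=yes margin=10991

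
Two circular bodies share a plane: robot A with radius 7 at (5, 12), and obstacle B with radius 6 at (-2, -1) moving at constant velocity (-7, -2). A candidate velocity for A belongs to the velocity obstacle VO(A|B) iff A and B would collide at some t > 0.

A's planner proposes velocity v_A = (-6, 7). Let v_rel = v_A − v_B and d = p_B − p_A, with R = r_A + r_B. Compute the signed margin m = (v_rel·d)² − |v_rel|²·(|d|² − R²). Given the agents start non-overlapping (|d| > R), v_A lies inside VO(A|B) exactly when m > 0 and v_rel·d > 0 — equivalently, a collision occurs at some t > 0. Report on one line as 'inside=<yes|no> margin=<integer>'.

d = (-7, -13),  |d|² = 218;  R = 7+6 = 13,  c = 218−13² = 49
v_rel = (1, 9),  |v_rel|² = 82;  v_rel·d = (1)·(-7) + (9)·(-13) = -124
82·t² + 248·t + 49 = 0  ⇒  m = (-124)² − 82·49 = 11358
m = 11358 > 0,  v_rel·d = -124 < 0  ⇒  outside

inside=no margin=11358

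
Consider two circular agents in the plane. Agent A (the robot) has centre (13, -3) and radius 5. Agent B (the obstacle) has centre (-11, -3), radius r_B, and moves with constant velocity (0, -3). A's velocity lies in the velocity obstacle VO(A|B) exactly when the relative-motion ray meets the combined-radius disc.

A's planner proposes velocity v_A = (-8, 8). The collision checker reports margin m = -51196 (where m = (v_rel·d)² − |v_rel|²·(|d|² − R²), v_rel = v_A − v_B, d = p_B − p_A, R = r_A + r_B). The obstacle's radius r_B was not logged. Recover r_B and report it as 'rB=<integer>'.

m = -51196
d = (-24, 0);  v_rel = (-8, 11),  |v_rel|² = 185
v_rel×d = (-8)·(0) − (11)·(-24) = 264
since m = R²·185 − 264²:  R² = (69696 + -51196) / 185 = 100
R = √100 = 10  ⇒  r_B = 10 − 5 = 5

rB=5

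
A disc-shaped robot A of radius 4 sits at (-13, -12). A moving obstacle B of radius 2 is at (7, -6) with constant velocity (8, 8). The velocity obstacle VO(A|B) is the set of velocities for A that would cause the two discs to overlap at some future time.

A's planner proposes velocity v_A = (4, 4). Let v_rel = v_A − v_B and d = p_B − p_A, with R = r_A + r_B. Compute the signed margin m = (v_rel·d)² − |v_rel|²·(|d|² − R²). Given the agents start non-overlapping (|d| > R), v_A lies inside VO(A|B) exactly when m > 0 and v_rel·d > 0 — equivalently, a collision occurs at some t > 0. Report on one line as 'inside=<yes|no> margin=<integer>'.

d = (20, 6),  |d|² = 436;  R = 4+2 = 6,  c = 436−6² = 400
v_rel = (-4, -4),  |v_rel|² = 32;  v_rel·d = (-4)·(20) + (-4)·(6) = -104
32·t² + 208·t + 400 = 0  ⇒  m = (-104)² − 32·400 = -1984
m = -1984 < 0,  v_rel·d = -104 < 0  ⇒  outside

inside=no margin=-1984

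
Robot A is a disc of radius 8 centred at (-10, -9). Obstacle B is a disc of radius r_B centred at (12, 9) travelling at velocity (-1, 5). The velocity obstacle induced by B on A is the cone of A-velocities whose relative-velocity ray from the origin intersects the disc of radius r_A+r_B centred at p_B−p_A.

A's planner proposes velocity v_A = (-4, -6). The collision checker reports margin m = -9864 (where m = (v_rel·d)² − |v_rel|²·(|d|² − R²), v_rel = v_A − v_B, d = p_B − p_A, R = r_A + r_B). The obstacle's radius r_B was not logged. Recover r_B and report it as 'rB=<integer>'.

m = -9864
d = (22, 18);  v_rel = (-3, -11),  |v_rel|² = 130
v_rel×d = (-3)·(18) − (-11)·(22) = 188
since m = R²·130 − 188²:  R² = (35344 + -9864) / 130 = 196
R = √196 = 14  ⇒  r_B = 14 − 8 = 6

rB=6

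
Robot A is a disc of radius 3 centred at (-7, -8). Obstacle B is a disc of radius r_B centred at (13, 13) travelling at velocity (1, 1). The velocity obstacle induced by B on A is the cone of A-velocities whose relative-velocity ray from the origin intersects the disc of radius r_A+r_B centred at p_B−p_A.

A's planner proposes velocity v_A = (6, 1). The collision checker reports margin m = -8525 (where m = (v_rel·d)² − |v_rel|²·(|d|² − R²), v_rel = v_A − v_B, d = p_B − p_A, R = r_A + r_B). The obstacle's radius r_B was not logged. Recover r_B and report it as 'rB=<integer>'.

m = -8525
d = (20, 21);  v_rel = (5, 0),  |v_rel|² = 25
v_rel×d = (5)·(21) − (0)·(20) = 105
since m = R²·25 − 105²:  R² = (11025 + -8525) / 25 = 100
R = √100 = 10  ⇒  r_B = 10 − 3 = 7

rB=7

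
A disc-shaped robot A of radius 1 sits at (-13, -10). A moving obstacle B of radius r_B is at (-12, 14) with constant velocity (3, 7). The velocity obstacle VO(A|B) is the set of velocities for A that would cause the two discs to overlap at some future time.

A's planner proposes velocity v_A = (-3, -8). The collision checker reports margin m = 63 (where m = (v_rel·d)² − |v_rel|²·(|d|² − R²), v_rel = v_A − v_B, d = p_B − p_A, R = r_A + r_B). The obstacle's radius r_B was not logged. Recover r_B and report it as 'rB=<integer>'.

m = 63
d = (1, 24);  v_rel = (-6, -15),  |v_rel|² = 261
v_rel×d = (-6)·(24) − (-15)·(1) = -129
since m = R²·261 − (-129)²:  R² = (16641 + 63) / 261 = 64
R = √64 = 8  ⇒  r_B = 8 − 1 = 7

rB=7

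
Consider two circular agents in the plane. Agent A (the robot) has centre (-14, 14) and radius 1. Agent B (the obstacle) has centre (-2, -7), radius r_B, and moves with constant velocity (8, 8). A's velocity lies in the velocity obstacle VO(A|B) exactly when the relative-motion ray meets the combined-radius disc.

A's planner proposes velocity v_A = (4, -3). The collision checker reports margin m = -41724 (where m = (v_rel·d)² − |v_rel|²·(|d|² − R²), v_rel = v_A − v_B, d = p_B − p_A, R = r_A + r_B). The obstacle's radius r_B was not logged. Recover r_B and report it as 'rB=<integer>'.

m = -41724
d = (12, -21);  v_rel = (-4, -11),  |v_rel|² = 137
v_rel×d = (-4)·(-21) − (-11)·(12) = 216
since m = R²·137 − 216²:  R² = (46656 + -41724) / 137 = 36
R = √36 = 6  ⇒  r_B = 6 − 1 = 5

rB=5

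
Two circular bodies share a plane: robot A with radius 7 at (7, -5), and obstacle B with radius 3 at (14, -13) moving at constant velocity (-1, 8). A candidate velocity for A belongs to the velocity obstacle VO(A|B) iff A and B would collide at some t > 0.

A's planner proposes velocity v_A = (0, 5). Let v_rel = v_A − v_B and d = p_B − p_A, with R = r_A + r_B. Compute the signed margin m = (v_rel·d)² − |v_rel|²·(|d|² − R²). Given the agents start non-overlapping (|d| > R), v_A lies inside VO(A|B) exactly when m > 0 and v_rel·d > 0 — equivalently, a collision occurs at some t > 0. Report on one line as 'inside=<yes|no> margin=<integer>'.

d = (7, -8),  |d|² = 113;  R = 7+3 = 10,  c = 113−10² = 13
v_rel = (1, -3),  |v_rel|² = 10;  v_rel·d = (1)·(7) + (-3)·(-8) = 31
10·t² − 62·t + 13 = 0  ⇒  m = 31² − 10·13 = 831
m = 831 > 0,  v_rel·d = 31 > 0  ⇒  inside

inside=yes margin=831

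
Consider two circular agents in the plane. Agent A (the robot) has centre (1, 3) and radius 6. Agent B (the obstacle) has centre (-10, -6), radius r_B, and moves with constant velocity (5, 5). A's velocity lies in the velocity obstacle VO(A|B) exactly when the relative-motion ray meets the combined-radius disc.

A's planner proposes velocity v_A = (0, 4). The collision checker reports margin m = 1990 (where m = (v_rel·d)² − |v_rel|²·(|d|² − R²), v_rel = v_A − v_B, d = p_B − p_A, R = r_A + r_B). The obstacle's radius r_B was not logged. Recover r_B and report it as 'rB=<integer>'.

m = 1990
d = (-11, -9);  v_rel = (-5, -1),  |v_rel|² = 26
v_rel×d = (-5)·(-9) − (-1)·(-11) = 34
since m = R²·26 − 34²:  R² = (1156 + 1990) / 26 = 121
R = √121 = 11  ⇒  r_B = 11 − 6 = 5

rB=5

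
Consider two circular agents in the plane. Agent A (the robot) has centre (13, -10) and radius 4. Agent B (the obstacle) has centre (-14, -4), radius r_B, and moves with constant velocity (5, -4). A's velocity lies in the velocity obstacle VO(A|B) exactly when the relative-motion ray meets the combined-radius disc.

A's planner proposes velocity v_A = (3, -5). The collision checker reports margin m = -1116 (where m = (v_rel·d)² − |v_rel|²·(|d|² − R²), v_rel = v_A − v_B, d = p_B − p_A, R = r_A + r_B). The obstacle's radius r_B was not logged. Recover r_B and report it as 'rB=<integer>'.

m = -1116
d = (-27, 6);  v_rel = (-2, -1),  |v_rel|² = 5
v_rel×d = (-2)·(6) − (-1)·(-27) = -39
since m = R²·5 − (-39)²:  R² = (1521 + -1116) / 5 = 81
R = √81 = 9  ⇒  r_B = 9 − 4 = 5

rB=5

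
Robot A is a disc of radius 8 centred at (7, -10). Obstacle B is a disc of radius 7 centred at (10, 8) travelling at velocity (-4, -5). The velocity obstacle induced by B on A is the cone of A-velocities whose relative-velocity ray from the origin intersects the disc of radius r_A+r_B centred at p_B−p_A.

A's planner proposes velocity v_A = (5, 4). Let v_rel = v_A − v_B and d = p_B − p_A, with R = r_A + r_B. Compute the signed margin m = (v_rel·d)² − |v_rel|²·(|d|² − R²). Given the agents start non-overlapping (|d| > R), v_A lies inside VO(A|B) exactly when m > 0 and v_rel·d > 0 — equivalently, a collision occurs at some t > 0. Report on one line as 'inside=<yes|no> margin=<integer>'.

d = (3, 18),  |d|² = 333;  R = 8+7 = 15,  c = 333−15² = 108
v_rel = (9, 9),  |v_rel|² = 162;  v_rel·d = (9)·(3) + (9)·(18) = 189
162·t² − 378·t + 108 = 0  ⇒  m = 189² − 162·108 = 18225
m = 18225 > 0,  v_rel·d = 189 > 0  ⇒  inside

inside=yes margin=18225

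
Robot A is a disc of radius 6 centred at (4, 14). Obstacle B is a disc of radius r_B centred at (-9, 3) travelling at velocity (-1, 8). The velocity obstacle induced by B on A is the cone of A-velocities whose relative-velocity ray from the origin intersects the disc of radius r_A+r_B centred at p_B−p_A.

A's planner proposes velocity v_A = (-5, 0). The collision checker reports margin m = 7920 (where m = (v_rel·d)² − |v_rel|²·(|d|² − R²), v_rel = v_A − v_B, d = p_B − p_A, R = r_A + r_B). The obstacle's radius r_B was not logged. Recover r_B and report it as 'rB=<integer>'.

m = 7920
d = (-13, -11);  v_rel = (-4, -8),  |v_rel|² = 80
v_rel×d = (-4)·(-11) − (-8)·(-13) = -60
since m = R²·80 − (-60)²:  R² = (3600 + 7920) / 80 = 144
R = √144 = 12  ⇒  r_B = 12 − 6 = 6

rB=6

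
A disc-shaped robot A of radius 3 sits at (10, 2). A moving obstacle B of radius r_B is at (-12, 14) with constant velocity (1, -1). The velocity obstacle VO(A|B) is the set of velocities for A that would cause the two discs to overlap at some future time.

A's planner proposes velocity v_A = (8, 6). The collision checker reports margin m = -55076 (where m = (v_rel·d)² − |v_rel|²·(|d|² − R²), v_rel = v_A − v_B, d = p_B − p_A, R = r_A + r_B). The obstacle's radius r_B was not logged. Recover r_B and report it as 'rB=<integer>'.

m = -55076
d = (-22, 12);  v_rel = (7, 7),  |v_rel|² = 98
v_rel×d = (7)·(12) − (7)·(-22) = 238
since m = R²·98 − 238²:  R² = (56644 + -55076) / 98 = 16
R = √16 = 4  ⇒  r_B = 4 − 3 = 1

rB=1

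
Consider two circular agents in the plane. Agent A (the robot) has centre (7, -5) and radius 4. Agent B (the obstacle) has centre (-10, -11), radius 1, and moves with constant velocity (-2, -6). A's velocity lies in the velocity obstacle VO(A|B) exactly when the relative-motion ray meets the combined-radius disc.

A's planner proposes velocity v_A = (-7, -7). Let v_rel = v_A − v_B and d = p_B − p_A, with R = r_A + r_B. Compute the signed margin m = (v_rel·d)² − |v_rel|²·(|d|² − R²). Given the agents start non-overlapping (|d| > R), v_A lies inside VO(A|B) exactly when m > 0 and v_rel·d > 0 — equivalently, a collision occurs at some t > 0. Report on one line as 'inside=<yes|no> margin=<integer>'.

d = (-17, -6),  |d|² = 325;  R = 4+1 = 5,  c = 325−5² = 300
v_rel = (-5, -1),  |v_rel|² = 26;  v_rel·d = (-5)·(-17) + (-1)·(-6) = 91
26·t² − 182·t + 300 = 0  ⇒  m = 91² − 26·300 = 481
m = 481 > 0,  v_rel·d = 91 > 0  ⇒  inside

inside=yes margin=481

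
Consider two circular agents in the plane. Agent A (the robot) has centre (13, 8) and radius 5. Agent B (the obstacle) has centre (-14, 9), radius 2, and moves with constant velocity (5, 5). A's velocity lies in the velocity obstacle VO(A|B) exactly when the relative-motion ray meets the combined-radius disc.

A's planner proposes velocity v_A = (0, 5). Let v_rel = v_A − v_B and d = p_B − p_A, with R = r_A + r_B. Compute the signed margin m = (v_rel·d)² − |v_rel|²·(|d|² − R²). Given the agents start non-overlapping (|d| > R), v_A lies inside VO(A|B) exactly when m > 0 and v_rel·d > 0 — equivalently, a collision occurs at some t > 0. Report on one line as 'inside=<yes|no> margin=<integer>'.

d = (-27, 1),  |d|² = 730;  R = 5+2 = 7,  c = 730−7² = 681
v_rel = (-5, 0),  |v_rel|² = 25;  v_rel·d = (-5)·(-27) + (0)·(1) = 135
25·t² − 270·t + 681 = 0  ⇒  m = 135² − 25·681 = 1200
m = 1200 > 0,  v_rel·d = 135 > 0  ⇒  inside

inside=yes margin=1200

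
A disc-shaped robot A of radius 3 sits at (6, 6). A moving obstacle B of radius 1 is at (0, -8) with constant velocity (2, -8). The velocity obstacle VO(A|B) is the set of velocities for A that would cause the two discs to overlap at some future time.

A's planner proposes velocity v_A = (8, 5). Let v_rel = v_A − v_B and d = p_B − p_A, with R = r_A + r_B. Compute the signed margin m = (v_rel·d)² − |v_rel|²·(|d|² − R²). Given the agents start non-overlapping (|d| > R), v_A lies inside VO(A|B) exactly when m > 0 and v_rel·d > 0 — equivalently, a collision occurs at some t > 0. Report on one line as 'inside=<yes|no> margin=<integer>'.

d = (-6, -14),  |d|² = 232;  R = 3+1 = 4,  c = 232−4² = 216
v_rel = (6, 13),  |v_rel|² = 205;  v_rel·d = (6)·(-6) + (13)·(-14) = -218
205·t² + 436·t + 216 = 0  ⇒  m = (-218)² − 205·216 = 3244
m = 3244 > 0,  v_rel·d = -218 < 0  ⇒  outside

inside=no margin=3244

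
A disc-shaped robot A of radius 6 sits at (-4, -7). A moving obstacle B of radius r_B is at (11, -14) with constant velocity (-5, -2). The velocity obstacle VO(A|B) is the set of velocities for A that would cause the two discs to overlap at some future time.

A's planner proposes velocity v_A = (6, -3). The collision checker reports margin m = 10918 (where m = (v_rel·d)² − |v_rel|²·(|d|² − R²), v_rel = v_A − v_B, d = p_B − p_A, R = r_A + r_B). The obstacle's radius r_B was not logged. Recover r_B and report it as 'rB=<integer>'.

m = 10918
d = (15, -7);  v_rel = (11, -1),  |v_rel|² = 122
v_rel×d = (11)·(-7) − (-1)·(15) = -62
since m = R²·122 − (-62)²:  R² = (3844 + 10918) / 122 = 121
R = √121 = 11  ⇒  r_B = 11 − 6 = 5

rB=5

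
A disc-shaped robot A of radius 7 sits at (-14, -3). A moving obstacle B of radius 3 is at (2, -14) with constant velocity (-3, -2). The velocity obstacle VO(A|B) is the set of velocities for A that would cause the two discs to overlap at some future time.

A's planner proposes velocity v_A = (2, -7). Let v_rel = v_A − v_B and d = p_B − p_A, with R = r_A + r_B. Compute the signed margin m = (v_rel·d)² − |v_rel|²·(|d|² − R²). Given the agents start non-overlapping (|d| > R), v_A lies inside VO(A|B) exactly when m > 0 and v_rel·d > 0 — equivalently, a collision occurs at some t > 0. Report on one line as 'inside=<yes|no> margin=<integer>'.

d = (16, -11),  |d|² = 377;  R = 7+3 = 10,  c = 377−10² = 277
v_rel = (5, -5),  |v_rel|² = 50;  v_rel·d = (5)·(16) + (-5)·(-11) = 135
50·t² − 270·t + 277 = 0  ⇒  m = 135² − 50·277 = 4375
m = 4375 > 0,  v_rel·d = 135 > 0  ⇒  inside

inside=yes margin=4375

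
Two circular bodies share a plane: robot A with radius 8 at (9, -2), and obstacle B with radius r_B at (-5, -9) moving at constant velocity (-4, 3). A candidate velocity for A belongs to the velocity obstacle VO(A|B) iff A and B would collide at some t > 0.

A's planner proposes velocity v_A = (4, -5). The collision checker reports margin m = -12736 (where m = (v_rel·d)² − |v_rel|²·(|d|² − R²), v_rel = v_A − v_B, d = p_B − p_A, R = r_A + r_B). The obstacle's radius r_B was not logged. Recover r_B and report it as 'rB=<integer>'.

m = -12736
d = (-14, -7);  v_rel = (8, -8),  |v_rel|² = 128
v_rel×d = (8)·(-7) − (-8)·(-14) = -168
since m = R²·128 − (-168)²:  R² = (28224 + -12736) / 128 = 121
R = √121 = 11  ⇒  r_B = 11 − 8 = 3

rB=3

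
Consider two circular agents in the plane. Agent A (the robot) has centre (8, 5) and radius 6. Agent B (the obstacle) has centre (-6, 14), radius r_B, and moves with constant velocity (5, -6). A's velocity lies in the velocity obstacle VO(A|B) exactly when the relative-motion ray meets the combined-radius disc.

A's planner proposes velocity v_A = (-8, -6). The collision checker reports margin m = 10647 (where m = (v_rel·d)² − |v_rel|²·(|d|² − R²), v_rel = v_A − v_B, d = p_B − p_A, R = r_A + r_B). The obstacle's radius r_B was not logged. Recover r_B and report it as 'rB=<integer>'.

m = 10647
d = (-14, 9);  v_rel = (-13, 0),  |v_rel|² = 169
v_rel×d = (-13)·(9) − (0)·(-14) = -117
since m = R²·169 − (-117)²:  R² = (13689 + 10647) / 169 = 144
R = √144 = 12  ⇒  r_B = 12 − 6 = 6

rB=6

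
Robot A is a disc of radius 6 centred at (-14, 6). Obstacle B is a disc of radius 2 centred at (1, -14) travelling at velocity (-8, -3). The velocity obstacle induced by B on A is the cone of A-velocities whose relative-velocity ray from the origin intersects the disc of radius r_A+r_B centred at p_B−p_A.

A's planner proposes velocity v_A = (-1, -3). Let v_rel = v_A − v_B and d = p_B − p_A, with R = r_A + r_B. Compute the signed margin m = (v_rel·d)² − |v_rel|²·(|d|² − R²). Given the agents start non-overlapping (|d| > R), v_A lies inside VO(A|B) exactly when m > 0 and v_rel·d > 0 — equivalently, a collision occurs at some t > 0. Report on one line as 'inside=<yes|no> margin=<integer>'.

d = (15, -20),  |d|² = 625;  R = 6+2 = 8,  c = 625−8² = 561
v_rel = (7, 0),  |v_rel|² = 49;  v_rel·d = (7)·(15) + (0)·(-20) = 105
49·t² − 210·t + 561 = 0  ⇒  m = 105² − 49·561 = -16464
m = -16464 < 0,  v_rel·d = 105 > 0  ⇒  outside

inside=no margin=-16464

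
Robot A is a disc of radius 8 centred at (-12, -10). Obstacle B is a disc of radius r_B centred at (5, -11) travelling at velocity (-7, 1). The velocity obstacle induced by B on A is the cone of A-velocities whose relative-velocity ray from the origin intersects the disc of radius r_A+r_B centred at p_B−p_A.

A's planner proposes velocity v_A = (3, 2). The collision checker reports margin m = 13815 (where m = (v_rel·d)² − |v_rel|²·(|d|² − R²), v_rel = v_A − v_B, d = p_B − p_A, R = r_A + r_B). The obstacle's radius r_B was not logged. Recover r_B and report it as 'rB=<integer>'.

m = 13815
d = (17, -1);  v_rel = (10, 1),  |v_rel|² = 101
v_rel×d = (10)·(-1) − (1)·(17) = -27
since m = R²·101 − (-27)²:  R² = (729 + 13815) / 101 = 144
R = √144 = 12  ⇒  r_B = 12 − 8 = 4

rB=4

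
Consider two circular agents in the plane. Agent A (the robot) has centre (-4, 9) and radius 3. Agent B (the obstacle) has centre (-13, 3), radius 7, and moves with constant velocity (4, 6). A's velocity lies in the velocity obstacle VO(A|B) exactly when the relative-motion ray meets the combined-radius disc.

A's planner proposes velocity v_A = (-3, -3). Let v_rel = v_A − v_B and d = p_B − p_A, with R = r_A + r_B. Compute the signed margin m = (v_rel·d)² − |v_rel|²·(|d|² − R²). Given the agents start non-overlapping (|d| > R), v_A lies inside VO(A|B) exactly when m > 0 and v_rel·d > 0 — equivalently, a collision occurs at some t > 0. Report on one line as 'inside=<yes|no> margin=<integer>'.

d = (-9, -6),  |d|² = 117;  R = 3+7 = 10,  c = 117−10² = 17
v_rel = (-7, -9),  |v_rel|² = 130;  v_rel·d = (-7)·(-9) + (-9)·(-6) = 117
130·t² − 234·t + 17 = 0  ⇒  m = 117² − 130·17 = 11479
m = 11479 > 0,  v_rel·d = 117 > 0  ⇒  inside

inside=yes margin=11479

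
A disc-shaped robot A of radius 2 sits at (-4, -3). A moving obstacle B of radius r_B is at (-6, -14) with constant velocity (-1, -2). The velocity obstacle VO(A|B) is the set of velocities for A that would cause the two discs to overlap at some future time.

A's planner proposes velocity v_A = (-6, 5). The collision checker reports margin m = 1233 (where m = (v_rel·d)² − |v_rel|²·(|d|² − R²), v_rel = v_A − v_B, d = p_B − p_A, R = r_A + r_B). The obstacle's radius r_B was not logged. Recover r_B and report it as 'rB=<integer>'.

m = 1233
d = (-2, -11);  v_rel = (-5, 7),  |v_rel|² = 74
v_rel×d = (-5)·(-11) − (7)·(-2) = 69
since m = R²·74 − 69²:  R² = (4761 + 1233) / 74 = 81
R = √81 = 9  ⇒  r_B = 9 − 2 = 7

rB=7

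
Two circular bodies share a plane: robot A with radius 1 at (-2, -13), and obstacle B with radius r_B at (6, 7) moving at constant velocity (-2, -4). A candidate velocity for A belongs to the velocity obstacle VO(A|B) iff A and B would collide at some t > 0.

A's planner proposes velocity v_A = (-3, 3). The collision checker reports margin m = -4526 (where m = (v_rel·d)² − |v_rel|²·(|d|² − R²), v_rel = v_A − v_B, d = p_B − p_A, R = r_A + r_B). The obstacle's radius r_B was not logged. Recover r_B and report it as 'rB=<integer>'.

m = -4526
d = (8, 20);  v_rel = (-1, 7),  |v_rel|² = 50
v_rel×d = (-1)·(20) − (7)·(8) = -76
since m = R²·50 − (-76)²:  R² = (5776 + -4526) / 50 = 25
R = √25 = 5  ⇒  r_B = 5 − 1 = 4

rB=4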